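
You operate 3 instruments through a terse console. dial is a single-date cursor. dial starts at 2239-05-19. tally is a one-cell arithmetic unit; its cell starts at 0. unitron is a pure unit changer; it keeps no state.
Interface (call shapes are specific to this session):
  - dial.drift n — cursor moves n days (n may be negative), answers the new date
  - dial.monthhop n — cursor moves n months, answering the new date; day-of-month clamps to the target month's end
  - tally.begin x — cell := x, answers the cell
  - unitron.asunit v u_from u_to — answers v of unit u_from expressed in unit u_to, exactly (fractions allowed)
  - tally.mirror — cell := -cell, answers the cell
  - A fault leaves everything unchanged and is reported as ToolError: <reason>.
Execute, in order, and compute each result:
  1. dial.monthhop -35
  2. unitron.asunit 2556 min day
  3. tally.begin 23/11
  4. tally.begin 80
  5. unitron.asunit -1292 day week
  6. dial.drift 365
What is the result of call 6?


Answer: 2237-06-19

Derivation:
Act: dial.monthhop[n: -35]
Obs: 2236-06-19
Act: unitron.asunit[v: 2556; u_from: min; u_to: day]
Obs: 71/40
Act: tally.begin[x: 23/11]
Obs: 23/11
Act: tally.begin[x: 80]
Obs: 80
Act: unitron.asunit[v: -1292; u_from: day; u_to: week]
Obs: -1292/7
Act: dial.drift[n: 365]
Obs: 2237-06-19


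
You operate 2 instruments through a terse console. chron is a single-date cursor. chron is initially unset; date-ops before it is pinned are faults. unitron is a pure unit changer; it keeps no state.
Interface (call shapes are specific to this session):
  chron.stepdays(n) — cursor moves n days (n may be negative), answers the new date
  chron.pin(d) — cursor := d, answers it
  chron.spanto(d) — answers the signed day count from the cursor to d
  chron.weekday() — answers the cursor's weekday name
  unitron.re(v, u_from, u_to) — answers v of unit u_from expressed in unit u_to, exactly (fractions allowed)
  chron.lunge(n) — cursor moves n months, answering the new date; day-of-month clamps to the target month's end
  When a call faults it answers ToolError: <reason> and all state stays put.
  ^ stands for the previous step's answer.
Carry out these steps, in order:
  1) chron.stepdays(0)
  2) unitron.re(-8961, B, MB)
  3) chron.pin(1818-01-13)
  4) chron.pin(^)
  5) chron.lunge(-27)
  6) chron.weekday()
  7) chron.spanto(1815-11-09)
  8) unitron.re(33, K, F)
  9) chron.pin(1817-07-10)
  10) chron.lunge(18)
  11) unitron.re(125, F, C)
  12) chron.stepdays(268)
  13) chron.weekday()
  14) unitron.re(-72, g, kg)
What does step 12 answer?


Answer: 1819-10-05

Derivation:
Do: chron.stepdays[0]
See: ToolError: no date set
Do: unitron.re[-8961; B; MB]
See: -8961/1000000
Do: chron.pin[1818-01-13]
See: 1818-01-13
Do: chron.pin[^]
See: 1818-01-13
Do: chron.lunge[-27]
See: 1815-10-13
Do: chron.weekday[]
See: Friday
Do: chron.spanto[1815-11-09]
See: 27
Do: unitron.re[33; K; F]
See: -40027/100
Do: chron.pin[1817-07-10]
See: 1817-07-10
Do: chron.lunge[18]
See: 1819-01-10
Do: unitron.re[125; F; C]
See: 155/3
Do: chron.stepdays[268]
See: 1819-10-05
Do: chron.weekday[]
See: Tuesday
Do: unitron.re[-72; g; kg]
See: -9/125


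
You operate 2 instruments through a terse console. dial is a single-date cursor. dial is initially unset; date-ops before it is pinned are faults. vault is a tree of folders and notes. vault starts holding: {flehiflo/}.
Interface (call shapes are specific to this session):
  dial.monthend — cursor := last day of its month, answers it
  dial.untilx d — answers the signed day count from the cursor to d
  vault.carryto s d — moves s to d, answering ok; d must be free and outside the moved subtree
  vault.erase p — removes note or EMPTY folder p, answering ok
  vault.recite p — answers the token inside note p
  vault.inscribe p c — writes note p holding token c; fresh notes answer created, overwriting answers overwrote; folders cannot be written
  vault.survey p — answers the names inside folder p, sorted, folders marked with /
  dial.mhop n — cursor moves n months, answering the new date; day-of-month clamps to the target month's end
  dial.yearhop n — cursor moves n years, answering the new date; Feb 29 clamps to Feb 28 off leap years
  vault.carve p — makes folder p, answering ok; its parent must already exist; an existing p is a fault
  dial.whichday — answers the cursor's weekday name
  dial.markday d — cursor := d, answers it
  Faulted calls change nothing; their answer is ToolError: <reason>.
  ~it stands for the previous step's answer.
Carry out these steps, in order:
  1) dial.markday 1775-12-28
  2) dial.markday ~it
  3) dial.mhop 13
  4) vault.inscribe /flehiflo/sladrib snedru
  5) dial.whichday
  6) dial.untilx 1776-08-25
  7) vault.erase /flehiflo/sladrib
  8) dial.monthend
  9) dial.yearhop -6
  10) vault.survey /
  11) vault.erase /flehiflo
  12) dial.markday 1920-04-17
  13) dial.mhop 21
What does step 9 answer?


> dial.markday d: 1775-12-28
  1775-12-28
> dial.markday d: ~it
  1775-12-28
> dial.mhop n: 13
  1777-01-28
> vault.inscribe p: /flehiflo/sladrib c: snedru
  created
> dial.whichday
  Tuesday
> dial.untilx d: 1776-08-25
  -156
> vault.erase p: /flehiflo/sladrib
  ok
> dial.monthend
  1777-01-31
> dial.yearhop n: -6
  1771-01-31
> vault.survey p: /
  [flehiflo/]
> vault.erase p: /flehiflo
  ok
> dial.markday d: 1920-04-17
  1920-04-17
> dial.mhop n: 21
  1922-01-17

Answer: 1771-01-31


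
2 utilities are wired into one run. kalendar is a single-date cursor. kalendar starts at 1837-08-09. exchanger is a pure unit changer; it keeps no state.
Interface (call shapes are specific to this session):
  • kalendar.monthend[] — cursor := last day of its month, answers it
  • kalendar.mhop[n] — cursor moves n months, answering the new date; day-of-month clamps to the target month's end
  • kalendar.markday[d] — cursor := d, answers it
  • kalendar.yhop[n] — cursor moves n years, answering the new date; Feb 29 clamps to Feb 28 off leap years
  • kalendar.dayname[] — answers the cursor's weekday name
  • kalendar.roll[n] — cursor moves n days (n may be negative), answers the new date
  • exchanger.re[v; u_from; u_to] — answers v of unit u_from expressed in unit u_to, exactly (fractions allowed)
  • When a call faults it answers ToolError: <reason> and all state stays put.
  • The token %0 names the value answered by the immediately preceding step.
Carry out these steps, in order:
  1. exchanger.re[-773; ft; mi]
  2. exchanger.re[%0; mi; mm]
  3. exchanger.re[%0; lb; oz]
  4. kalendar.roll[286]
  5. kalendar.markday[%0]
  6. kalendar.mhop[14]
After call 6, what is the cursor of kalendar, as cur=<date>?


Using exchanger.re(v→-773, u_from→ft, u_to→mi), → -773/5280.
Invoking exchanger.re(v→%0, u_from→mi, u_to→mm), and observe -1178052/5.
Calling exchanger.re(v→%0, u_from→lb, u_to→oz), and observe -18848832/5.
Then kalendar.roll(n→286), → 1838-05-22.
I call kalendar.markday(d→%0), and see 1838-05-22.
I try kalendar.mhop(n→14): 1839-07-22.

Answer: cur=1839-07-22


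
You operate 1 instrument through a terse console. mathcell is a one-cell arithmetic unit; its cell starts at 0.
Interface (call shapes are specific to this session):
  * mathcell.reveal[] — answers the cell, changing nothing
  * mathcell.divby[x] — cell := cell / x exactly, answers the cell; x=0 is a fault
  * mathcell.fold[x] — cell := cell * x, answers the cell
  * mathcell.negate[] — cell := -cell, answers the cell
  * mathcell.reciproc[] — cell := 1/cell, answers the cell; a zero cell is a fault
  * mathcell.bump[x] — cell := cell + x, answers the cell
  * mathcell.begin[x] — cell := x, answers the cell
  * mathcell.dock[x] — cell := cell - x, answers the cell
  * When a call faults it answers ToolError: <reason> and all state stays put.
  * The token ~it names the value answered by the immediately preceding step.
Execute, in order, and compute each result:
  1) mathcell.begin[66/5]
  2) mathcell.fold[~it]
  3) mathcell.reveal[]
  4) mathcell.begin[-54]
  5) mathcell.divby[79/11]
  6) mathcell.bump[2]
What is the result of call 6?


;; mathcell.begin(x: 66/5) : 66/5
;; mathcell.fold(x: ~it) : 4356/25
;; mathcell.reveal() : 4356/25
;; mathcell.begin(x: -54) : -54
;; mathcell.divby(x: 79/11) : -594/79
;; mathcell.bump(x: 2) : -436/79

Answer: -436/79


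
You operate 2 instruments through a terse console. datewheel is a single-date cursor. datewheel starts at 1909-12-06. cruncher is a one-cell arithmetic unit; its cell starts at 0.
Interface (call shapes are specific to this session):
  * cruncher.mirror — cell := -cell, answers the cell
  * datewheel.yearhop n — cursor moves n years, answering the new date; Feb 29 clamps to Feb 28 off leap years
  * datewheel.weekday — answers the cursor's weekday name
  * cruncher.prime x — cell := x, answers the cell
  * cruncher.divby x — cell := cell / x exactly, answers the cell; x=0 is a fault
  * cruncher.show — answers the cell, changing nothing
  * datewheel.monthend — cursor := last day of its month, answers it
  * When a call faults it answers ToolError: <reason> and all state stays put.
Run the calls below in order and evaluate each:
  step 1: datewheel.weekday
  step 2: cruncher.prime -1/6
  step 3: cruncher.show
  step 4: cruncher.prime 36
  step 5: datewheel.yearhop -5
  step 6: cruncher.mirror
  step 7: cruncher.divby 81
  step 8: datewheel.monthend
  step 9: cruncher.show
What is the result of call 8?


I invoke weekday(), and observe Monday.
Using prime with x='-1/6', and observe -1/6.
I use show, giving -1/6.
Now I run prime with x='36', yielding 36.
Then yearhop with n='-5', which returns 1904-12-06.
Using mirror, — result: -36.
Now I run divby with x='81', which returns -4/9.
Then monthend(), — result: 1904-12-31.
I use show, yielding -4/9.

Answer: 1904-12-31


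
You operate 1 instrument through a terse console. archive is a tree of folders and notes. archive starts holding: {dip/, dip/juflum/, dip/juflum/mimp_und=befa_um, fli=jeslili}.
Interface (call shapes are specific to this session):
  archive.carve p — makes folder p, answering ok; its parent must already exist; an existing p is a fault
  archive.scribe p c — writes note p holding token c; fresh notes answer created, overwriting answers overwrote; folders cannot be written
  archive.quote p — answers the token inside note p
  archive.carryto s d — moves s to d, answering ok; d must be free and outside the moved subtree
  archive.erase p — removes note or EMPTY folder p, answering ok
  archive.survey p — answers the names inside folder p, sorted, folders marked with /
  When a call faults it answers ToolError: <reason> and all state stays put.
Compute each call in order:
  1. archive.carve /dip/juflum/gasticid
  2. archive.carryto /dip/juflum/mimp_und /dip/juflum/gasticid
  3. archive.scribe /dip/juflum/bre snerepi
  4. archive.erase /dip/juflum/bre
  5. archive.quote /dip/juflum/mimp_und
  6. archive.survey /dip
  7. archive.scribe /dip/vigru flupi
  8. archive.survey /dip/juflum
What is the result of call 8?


Answer: [gasticid/, mimp_und]

Derivation:
Then archive.carve passing p='/dip/juflum/gasticid': ok.
Invoking archive.carryto passing s='/dip/juflum/mimp_und', d='/dip/juflum/gasticid': ToolError: exists.
Calling archive.scribe passing p='/dip/juflum/bre', c='snerepi', and get created.
I try archive.erase passing p='/dip/juflum/bre', and observe ok.
Then archive.quote passing p='/dip/juflum/mimp_und', and get befa_um.
Using archive.survey passing p='/dip', and observe [juflum/].
I try archive.scribe passing p='/dip/vigru', c='flupi', giving created.
I use archive.survey passing p='/dip/juflum', — result: [gasticid/, mimp_und].


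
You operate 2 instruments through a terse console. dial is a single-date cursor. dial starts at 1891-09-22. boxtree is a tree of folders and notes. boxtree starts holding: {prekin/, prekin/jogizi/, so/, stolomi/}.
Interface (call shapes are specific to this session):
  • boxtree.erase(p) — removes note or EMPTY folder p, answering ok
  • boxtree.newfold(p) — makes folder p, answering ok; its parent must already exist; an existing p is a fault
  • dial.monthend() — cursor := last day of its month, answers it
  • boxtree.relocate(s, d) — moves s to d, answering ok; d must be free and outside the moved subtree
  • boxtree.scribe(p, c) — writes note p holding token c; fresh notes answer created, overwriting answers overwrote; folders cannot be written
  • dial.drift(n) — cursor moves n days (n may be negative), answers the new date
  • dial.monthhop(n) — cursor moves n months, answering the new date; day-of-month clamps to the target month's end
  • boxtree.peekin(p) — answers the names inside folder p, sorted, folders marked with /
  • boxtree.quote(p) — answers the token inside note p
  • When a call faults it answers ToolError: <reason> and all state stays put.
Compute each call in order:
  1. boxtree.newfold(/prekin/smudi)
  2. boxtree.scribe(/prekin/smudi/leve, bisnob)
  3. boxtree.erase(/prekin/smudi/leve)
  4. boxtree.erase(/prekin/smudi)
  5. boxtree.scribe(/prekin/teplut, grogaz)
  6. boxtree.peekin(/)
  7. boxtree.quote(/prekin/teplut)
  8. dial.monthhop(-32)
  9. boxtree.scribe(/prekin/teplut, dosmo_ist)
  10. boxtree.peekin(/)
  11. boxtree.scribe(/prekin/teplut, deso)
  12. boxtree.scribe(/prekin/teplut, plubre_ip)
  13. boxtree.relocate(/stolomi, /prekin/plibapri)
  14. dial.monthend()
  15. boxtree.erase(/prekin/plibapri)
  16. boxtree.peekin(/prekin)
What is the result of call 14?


Answer: 1889-01-31

Derivation:
Act: boxtree.newfold[/prekin/smudi]
Obs: ok
Act: boxtree.scribe[/prekin/smudi/leve; bisnob]
Obs: created
Act: boxtree.erase[/prekin/smudi/leve]
Obs: ok
Act: boxtree.erase[/prekin/smudi]
Obs: ok
Act: boxtree.scribe[/prekin/teplut; grogaz]
Obs: created
Act: boxtree.peekin[/]
Obs: [prekin/, so/, stolomi/]
Act: boxtree.quote[/prekin/teplut]
Obs: grogaz
Act: dial.monthhop[-32]
Obs: 1889-01-22
Act: boxtree.scribe[/prekin/teplut; dosmo_ist]
Obs: overwrote
Act: boxtree.peekin[/]
Obs: [prekin/, so/, stolomi/]
Act: boxtree.scribe[/prekin/teplut; deso]
Obs: overwrote
Act: boxtree.scribe[/prekin/teplut; plubre_ip]
Obs: overwrote
Act: boxtree.relocate[/stolomi; /prekin/plibapri]
Obs: ok
Act: dial.monthend[]
Obs: 1889-01-31
Act: boxtree.erase[/prekin/plibapri]
Obs: ok
Act: boxtree.peekin[/prekin]
Obs: [jogizi/, teplut]


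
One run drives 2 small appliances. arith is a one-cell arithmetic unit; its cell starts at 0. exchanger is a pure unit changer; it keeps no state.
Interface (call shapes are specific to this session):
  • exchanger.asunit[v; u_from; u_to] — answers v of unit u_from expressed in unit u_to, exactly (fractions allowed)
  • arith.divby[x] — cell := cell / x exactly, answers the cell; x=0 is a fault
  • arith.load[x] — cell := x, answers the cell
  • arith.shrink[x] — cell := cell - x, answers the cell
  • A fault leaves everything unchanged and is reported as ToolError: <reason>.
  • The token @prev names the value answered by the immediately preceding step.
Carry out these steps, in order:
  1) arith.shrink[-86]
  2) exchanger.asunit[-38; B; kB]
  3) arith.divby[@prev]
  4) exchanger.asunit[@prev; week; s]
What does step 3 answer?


Using arith.shrink with x→-86, — result: 86.
Then exchanger.asunit with v→-38, u_from→B, u_to→kB, and get -19/500.
Invoking arith.divby with x→@prev, and get -43000/19.
Calling exchanger.asunit with v→@prev, u_from→week, u_to→s, — result: -26006400000/19.

Answer: -43000/19


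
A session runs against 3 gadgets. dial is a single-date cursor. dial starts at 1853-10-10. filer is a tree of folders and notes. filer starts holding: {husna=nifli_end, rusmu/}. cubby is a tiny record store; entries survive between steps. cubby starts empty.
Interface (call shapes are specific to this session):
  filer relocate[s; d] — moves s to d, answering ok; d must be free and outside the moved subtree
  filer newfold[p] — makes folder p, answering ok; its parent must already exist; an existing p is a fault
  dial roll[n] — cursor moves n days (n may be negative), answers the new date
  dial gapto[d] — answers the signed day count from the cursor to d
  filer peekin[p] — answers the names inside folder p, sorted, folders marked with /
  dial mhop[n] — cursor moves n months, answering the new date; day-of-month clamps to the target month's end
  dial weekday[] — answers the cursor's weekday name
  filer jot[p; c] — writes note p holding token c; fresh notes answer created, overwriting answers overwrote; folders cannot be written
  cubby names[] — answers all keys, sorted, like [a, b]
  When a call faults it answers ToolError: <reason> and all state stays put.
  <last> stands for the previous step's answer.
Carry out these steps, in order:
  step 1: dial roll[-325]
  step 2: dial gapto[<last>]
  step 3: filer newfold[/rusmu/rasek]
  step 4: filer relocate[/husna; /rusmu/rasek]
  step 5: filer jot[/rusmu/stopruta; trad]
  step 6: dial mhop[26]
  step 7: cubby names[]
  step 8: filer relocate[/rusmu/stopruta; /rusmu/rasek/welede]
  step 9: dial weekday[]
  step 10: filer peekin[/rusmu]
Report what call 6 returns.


% dial roll(-325) == 1852-11-19
% dial gapto(<last>) == 0
% filer newfold(/rusmu/rasek) == ok
% filer relocate(/husna, /rusmu/rasek) == ToolError: exists
% filer jot(/rusmu/stopruta, trad) == created
% dial mhop(26) == 1855-01-19
% cubby names() == []
% filer relocate(/rusmu/stopruta, /rusmu/rasek/welede) == ok
% dial weekday() == Friday
% filer peekin(/rusmu) == [rasek/]

Answer: 1855-01-19


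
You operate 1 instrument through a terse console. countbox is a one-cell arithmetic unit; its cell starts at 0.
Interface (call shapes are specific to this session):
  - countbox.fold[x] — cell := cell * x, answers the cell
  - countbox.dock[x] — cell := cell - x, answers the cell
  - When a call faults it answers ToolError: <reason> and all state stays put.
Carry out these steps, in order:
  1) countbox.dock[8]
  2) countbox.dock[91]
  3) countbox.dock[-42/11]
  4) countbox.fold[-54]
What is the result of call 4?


→ countbox.dock(x: 8)
← -8
→ countbox.dock(x: 91)
← -99
→ countbox.dock(x: -42/11)
← -1047/11
→ countbox.fold(x: -54)
← 56538/11

Answer: 56538/11


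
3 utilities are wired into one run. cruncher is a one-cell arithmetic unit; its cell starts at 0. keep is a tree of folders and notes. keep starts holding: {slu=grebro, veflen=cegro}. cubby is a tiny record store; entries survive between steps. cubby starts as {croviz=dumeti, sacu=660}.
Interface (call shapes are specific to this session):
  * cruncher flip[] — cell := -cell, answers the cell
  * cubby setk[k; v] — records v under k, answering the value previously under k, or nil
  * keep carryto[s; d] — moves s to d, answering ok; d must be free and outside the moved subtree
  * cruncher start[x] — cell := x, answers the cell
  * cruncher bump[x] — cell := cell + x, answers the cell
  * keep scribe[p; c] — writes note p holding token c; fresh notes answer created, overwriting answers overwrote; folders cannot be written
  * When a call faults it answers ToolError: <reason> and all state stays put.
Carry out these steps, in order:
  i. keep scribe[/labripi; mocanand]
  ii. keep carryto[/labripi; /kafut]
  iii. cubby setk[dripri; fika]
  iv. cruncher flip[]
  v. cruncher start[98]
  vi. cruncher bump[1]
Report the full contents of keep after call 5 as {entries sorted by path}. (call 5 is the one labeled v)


Answer: {kafut=mocanand, slu=grebro, veflen=cegro}

Derivation:
% keep scribe p=/labripi c=mocanand
= created
% keep carryto s=/labripi d=/kafut
= ok
% cubby setk k=dripri v=fika
= nil
% cruncher flip
= 0
% cruncher start x=98
= 98
% cruncher bump x=1
= 99


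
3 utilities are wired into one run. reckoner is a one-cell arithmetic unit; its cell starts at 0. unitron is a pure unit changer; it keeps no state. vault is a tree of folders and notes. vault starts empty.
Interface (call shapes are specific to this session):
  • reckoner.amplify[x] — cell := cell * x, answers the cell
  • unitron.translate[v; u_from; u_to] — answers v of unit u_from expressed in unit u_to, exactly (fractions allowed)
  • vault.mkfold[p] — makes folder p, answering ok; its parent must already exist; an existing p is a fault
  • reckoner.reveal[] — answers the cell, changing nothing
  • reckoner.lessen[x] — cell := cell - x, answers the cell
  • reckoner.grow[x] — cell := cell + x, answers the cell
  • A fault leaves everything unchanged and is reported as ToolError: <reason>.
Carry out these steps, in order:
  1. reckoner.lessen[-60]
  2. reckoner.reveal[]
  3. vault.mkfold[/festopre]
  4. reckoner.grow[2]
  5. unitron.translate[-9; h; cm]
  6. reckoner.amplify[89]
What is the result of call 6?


;; reckoner.lessen(x→-60) ~> 60
;; reckoner.reveal() ~> 60
;; vault.mkfold(p→/festopre) ~> ok
;; reckoner.grow(x→2) ~> 62
;; unitron.translate(v→-9, u_from→h, u_to→cm) ~> ToolError: incompatible units
;; reckoner.amplify(x→89) ~> 5518

Answer: 5518


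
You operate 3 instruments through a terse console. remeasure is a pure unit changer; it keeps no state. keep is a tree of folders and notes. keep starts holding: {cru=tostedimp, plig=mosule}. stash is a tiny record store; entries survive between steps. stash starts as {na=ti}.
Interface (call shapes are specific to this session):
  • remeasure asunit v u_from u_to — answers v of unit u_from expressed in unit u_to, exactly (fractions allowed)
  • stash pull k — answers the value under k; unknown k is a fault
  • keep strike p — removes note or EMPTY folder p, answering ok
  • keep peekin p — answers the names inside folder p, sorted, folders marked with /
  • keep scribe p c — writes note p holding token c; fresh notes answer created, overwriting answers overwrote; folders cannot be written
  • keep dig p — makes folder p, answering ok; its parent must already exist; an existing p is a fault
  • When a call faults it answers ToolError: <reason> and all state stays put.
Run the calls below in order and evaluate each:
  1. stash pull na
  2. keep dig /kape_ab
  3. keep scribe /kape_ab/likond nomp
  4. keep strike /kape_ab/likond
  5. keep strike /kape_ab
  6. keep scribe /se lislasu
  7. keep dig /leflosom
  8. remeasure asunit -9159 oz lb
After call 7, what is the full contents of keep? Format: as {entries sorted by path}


Answer: {cru=tostedimp, leflosom/, plig=mosule, se=lislasu}

Derivation:
% stash pull(na) -> ti
% keep dig(/kape_ab) -> ok
% keep scribe(/kape_ab/likond, nomp) -> created
% keep strike(/kape_ab/likond) -> ok
% keep strike(/kape_ab) -> ok
% keep scribe(/se, lislasu) -> created
% keep dig(/leflosom) -> ok
% remeasure asunit(-9159, oz, lb) -> -9159/16


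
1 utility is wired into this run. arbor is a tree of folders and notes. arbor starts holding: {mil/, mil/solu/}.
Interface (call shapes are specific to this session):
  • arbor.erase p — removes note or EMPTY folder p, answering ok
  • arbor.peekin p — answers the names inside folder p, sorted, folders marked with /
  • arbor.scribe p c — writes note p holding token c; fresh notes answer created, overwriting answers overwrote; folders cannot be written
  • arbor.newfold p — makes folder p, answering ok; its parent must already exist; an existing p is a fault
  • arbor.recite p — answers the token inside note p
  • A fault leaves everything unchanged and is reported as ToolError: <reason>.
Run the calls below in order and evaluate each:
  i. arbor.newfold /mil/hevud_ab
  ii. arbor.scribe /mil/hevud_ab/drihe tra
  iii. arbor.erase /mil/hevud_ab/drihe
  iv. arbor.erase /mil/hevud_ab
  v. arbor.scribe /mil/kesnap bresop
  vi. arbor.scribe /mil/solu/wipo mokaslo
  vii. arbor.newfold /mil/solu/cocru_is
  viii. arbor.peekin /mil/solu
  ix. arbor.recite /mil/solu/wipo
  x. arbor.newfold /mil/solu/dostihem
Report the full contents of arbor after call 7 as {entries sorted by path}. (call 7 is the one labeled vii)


Answer: {mil/, mil/kesnap=bresop, mil/solu/, mil/solu/cocru_is/, mil/solu/wipo=mokaslo}

Derivation:
==> arbor.newfold(p='/mil/hevud_ab')
<== ok
==> arbor.scribe(p='/mil/hevud_ab/drihe', c='tra')
<== created
==> arbor.erase(p='/mil/hevud_ab/drihe')
<== ok
==> arbor.erase(p='/mil/hevud_ab')
<== ok
==> arbor.scribe(p='/mil/kesnap', c='bresop')
<== created
==> arbor.scribe(p='/mil/solu/wipo', c='mokaslo')
<== created
==> arbor.newfold(p='/mil/solu/cocru_is')
<== ok
==> arbor.peekin(p='/mil/solu')
<== [cocru_is/, wipo]
==> arbor.recite(p='/mil/solu/wipo')
<== mokaslo
==> arbor.newfold(p='/mil/solu/dostihem')
<== ok


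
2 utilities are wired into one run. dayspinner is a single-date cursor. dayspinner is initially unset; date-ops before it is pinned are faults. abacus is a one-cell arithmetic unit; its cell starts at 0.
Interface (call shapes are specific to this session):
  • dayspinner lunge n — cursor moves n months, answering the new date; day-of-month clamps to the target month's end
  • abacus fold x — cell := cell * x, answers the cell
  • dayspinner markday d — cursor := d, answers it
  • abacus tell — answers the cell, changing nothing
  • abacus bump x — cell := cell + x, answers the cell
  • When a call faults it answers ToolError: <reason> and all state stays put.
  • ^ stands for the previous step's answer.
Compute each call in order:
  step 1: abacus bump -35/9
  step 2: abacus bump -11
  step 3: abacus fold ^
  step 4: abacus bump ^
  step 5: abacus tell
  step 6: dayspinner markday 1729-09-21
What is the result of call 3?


==> abacus bump(x='-35/9')
<== -35/9
==> abacus bump(x='-11')
<== -134/9
==> abacus fold(x='^')
<== 17956/81
==> abacus bump(x='^')
<== 35912/81
==> abacus tell()
<== 35912/81
==> dayspinner markday(d='1729-09-21')
<== 1729-09-21

Answer: 17956/81


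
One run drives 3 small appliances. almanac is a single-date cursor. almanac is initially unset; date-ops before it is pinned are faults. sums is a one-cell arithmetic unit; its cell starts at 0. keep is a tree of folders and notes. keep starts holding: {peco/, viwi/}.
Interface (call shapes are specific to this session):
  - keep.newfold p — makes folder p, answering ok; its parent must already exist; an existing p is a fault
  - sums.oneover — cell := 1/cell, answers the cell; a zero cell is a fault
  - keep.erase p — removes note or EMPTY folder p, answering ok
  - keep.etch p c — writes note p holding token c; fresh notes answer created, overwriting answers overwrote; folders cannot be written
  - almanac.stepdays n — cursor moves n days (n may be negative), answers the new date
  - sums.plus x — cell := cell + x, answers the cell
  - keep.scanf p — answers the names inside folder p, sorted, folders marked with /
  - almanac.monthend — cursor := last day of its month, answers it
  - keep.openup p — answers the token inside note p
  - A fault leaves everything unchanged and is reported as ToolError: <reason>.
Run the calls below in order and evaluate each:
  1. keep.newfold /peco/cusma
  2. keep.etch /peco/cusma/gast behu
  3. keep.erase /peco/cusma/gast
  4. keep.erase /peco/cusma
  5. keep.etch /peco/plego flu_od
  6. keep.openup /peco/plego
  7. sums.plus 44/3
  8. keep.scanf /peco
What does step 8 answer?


Answer: [plego]

Derivation:
$ keep.newfold p='/peco/cusma'
  ok
$ keep.etch p='/peco/cusma/gast' c='behu'
  created
$ keep.erase p='/peco/cusma/gast'
  ok
$ keep.erase p='/peco/cusma'
  ok
$ keep.etch p='/peco/plego' c='flu_od'
  created
$ keep.openup p='/peco/plego'
  flu_od
$ sums.plus x='44/3'
  44/3
$ keep.scanf p='/peco'
  [plego]


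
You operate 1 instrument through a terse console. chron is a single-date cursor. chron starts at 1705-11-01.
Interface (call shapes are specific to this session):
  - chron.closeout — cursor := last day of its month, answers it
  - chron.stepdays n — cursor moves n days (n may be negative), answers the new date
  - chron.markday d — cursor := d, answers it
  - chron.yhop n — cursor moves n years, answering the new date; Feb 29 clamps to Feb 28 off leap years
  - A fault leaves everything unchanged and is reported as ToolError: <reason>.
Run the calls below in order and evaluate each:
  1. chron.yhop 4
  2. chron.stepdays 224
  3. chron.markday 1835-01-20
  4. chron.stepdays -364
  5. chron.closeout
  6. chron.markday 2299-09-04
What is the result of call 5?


Answer: 1834-01-31

Derivation:
I invoke yhop using n=4: 1709-11-01.
Then stepdays using n=224: 1710-06-13.
I call markday using d=1835-01-20: 1835-01-20.
I invoke stepdays using n=-364, yielding 1834-01-21.
Now I run closeout(), — result: 1834-01-31.
Calling markday using d=2299-09-04: 2299-09-04.


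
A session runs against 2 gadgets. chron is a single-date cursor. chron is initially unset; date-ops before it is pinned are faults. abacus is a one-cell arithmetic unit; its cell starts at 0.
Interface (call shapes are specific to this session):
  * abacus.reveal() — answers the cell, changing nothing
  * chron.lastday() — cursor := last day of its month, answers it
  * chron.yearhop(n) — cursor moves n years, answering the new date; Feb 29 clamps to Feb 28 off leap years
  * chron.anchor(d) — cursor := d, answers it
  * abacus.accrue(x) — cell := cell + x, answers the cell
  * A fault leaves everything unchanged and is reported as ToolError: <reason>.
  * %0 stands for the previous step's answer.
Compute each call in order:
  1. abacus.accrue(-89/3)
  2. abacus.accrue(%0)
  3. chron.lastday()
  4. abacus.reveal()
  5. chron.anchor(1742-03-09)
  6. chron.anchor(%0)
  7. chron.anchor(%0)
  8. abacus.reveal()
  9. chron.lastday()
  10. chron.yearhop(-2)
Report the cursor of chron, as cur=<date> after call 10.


I run accrue on x→-89/3: -89/3.
I invoke accrue on x→%0, — result: -178/3.
Now I run lastday, and see ToolError: no date set.
Calling reveal, — result: -178/3.
I call anchor on d→1742-03-09: 1742-03-09.
I try anchor on d→%0, which returns 1742-03-09.
I call anchor on d→%0, — result: 1742-03-09.
I run reveal(), giving -178/3.
Using lastday(), → 1742-03-31.
I invoke yearhop on n→-2, and observe 1740-03-31.

Answer: cur=1740-03-31


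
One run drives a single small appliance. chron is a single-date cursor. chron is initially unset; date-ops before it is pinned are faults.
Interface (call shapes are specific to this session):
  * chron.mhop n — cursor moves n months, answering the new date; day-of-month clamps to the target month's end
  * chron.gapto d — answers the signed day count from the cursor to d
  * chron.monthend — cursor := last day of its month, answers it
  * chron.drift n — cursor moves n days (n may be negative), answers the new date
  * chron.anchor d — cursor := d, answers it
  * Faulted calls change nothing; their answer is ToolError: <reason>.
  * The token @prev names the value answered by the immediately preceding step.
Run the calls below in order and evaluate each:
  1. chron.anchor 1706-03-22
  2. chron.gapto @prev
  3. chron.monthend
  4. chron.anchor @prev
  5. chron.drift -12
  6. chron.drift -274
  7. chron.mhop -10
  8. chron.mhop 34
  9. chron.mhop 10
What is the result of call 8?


$ anchor 1706-03-22
= 1706-03-22
$ gapto @prev
= 0
$ monthend
= 1706-03-31
$ anchor @prev
= 1706-03-31
$ drift -12
= 1706-03-19
$ drift -274
= 1705-06-18
$ mhop -10
= 1704-08-18
$ mhop 34
= 1707-06-18
$ mhop 10
= 1708-04-18

Answer: 1707-06-18


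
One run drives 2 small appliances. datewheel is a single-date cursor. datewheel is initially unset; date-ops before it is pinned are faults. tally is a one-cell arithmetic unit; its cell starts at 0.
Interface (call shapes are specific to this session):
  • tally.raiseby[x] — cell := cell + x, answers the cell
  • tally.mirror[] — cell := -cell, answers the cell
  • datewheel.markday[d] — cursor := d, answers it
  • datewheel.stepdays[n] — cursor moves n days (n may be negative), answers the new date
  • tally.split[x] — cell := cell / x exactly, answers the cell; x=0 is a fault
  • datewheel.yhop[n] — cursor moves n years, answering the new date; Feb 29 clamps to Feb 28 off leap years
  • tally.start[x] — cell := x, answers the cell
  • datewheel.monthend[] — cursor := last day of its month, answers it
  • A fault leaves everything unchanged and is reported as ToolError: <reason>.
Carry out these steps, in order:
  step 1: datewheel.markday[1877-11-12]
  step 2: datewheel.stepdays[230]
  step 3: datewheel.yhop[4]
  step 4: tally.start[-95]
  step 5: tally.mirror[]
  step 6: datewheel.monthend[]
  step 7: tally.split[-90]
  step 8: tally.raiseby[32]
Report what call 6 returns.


Using datewheel.markday using 1877-11-12, — result: 1877-11-12.
Then datewheel.stepdays using 230, yielding 1878-06-30.
Invoking datewheel.yhop using 4, and see 1882-06-30.
Calling tally.start using -95, — result: -95.
I invoke tally.mirror, which returns 95.
I invoke datewheel.monthend, and get 1882-06-30.
I try tally.split using -90, giving -19/18.
I use tally.raiseby using 32, — result: 557/18.

Answer: 1882-06-30


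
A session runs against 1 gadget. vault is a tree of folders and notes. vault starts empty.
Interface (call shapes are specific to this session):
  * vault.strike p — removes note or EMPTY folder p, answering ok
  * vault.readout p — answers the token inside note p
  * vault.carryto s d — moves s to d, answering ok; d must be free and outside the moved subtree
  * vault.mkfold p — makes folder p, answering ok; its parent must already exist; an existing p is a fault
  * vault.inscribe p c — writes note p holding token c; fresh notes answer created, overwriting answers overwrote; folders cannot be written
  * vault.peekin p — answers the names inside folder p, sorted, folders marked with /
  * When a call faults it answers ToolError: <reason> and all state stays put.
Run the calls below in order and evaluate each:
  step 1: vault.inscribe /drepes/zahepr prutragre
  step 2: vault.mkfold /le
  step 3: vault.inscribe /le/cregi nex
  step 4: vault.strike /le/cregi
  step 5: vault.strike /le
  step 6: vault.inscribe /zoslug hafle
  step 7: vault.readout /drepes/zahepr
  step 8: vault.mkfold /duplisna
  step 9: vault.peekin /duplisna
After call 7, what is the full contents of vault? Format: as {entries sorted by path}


Then vault.inscribe on p: /drepes/zahepr, c: prutragre, which returns ToolError: no parent.
Calling vault.mkfold on p: /le, and get ok.
I try vault.inscribe on p: /le/cregi, c: nex, and get created.
Now I run vault.strike on p: /le/cregi, — result: ok.
I call vault.strike on p: /le, giving ok.
Now I run vault.inscribe on p: /zoslug, c: hafle: created.
I use vault.readout on p: /drepes/zahepr, giving ToolError: not found.
Using vault.mkfold on p: /duplisna, and observe ok.
Then vault.peekin on p: /duplisna, giving [].

Answer: {zoslug=hafle}


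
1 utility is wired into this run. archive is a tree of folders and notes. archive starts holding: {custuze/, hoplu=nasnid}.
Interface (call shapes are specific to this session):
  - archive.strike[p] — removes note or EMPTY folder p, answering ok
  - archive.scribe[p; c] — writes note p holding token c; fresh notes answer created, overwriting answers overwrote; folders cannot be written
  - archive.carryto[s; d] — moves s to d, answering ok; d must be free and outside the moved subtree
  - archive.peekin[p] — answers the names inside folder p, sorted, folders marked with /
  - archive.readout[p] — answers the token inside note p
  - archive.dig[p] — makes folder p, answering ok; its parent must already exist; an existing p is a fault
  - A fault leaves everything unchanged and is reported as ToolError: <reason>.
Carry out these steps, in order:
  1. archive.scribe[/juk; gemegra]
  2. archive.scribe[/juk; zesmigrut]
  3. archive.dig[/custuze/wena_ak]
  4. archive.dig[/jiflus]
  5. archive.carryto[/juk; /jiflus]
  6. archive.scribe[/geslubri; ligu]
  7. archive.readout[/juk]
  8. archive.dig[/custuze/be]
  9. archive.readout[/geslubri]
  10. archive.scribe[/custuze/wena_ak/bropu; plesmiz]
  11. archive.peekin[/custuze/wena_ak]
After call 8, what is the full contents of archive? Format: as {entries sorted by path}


% archive.scribe(/juk, gemegra) => created
% archive.scribe(/juk, zesmigrut) => overwrote
% archive.dig(/custuze/wena_ak) => ok
% archive.dig(/jiflus) => ok
% archive.carryto(/juk, /jiflus) => ToolError: exists
% archive.scribe(/geslubri, ligu) => created
% archive.readout(/juk) => zesmigrut
% archive.dig(/custuze/be) => ok
% archive.readout(/geslubri) => ligu
% archive.scribe(/custuze/wena_ak/bropu, plesmiz) => created
% archive.peekin(/custuze/wena_ak) => [bropu]

Answer: {custuze/, custuze/be/, custuze/wena_ak/, geslubri=ligu, hoplu=nasnid, jiflus/, juk=zesmigrut}


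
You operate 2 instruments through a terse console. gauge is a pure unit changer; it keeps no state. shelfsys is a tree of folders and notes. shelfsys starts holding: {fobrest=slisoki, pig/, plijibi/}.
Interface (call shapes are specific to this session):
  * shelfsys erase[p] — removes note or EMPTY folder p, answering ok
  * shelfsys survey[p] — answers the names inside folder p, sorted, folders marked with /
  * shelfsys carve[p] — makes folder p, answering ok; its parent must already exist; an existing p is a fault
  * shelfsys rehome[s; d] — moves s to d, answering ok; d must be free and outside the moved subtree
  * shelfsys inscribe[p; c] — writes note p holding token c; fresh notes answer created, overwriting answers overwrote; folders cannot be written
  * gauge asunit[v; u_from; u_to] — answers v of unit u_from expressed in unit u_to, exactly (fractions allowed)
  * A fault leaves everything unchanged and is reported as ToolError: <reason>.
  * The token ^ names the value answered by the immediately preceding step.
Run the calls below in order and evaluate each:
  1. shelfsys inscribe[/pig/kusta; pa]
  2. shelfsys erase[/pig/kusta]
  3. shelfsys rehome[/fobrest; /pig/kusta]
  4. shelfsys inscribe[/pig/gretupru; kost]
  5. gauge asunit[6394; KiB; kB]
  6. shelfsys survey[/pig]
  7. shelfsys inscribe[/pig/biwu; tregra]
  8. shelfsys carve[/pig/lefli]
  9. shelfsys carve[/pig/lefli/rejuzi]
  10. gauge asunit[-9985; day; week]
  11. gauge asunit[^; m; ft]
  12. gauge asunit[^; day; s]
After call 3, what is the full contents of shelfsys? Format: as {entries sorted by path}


Answer: {pig/, pig/kusta=slisoki, plijibi/}

Derivation:
-> shelfsys inscribe(p→/pig/kusta, c→pa)
<- created
-> shelfsys erase(p→/pig/kusta)
<- ok
-> shelfsys rehome(s→/fobrest, d→/pig/kusta)
<- ok
-> shelfsys inscribe(p→/pig/gretupru, c→kost)
<- created
-> gauge asunit(v→6394, u_from→KiB, u_to→kB)
<- 818432/125
-> shelfsys survey(p→/pig)
<- [gretupru, kusta]
-> shelfsys inscribe(p→/pig/biwu, c→tregra)
<- created
-> shelfsys carve(p→/pig/lefli)
<- ok
-> shelfsys carve(p→/pig/lefli/rejuzi)
<- ok
-> gauge asunit(v→-9985, u_from→day, u_to→week)
<- -9985/7
-> gauge asunit(v→^, u_from→m, u_to→ft)
<- -12481250/2667
-> gauge asunit(v→^, u_from→day, u_to→s)
<- -359460000000/889


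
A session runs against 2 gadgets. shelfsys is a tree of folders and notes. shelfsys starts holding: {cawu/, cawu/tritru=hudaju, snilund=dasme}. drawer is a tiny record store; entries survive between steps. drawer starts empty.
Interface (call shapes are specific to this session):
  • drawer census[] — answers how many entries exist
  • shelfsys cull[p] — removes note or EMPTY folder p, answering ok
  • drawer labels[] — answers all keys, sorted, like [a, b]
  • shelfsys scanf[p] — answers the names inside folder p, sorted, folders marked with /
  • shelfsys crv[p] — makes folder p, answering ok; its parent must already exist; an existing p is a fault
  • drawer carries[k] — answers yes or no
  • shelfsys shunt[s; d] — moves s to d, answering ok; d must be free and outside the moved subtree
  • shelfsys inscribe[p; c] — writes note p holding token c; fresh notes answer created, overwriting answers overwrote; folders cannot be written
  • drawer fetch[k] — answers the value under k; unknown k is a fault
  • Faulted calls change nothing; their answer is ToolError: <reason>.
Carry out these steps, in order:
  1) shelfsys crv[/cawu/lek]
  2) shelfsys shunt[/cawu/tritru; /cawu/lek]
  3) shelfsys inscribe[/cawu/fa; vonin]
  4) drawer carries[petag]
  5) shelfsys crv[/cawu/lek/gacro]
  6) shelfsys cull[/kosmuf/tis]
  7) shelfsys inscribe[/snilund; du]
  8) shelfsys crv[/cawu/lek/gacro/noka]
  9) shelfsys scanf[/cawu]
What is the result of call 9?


·→ shelfsys crv(/cawu/lek)
·← ok
·→ shelfsys shunt(/cawu/tritru, /cawu/lek)
·← ToolError: exists
·→ shelfsys inscribe(/cawu/fa, vonin)
·← created
·→ drawer carries(petag)
·← no
·→ shelfsys crv(/cawu/lek/gacro)
·← ok
·→ shelfsys cull(/kosmuf/tis)
·← ToolError: not found
·→ shelfsys inscribe(/snilund, du)
·← overwrote
·→ shelfsys crv(/cawu/lek/gacro/noka)
·← ok
·→ shelfsys scanf(/cawu)
·← [fa, lek/, tritru]

Answer: [fa, lek/, tritru]
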